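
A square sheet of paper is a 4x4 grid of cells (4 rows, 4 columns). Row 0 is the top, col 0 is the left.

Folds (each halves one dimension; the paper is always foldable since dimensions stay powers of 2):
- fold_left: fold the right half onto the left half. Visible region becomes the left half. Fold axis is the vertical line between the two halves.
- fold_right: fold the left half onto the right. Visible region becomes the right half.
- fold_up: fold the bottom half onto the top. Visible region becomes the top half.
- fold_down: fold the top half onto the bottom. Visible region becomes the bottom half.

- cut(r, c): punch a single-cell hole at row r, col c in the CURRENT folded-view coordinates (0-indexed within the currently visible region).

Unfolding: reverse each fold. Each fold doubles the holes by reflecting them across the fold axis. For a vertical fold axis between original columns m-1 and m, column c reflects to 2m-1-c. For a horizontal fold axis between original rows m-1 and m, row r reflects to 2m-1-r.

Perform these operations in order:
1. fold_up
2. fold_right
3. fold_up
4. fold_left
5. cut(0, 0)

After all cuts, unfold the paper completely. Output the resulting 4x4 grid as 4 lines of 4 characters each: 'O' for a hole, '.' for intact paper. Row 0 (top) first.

Answer: OOOO
OOOO
OOOO
OOOO

Derivation:
Op 1 fold_up: fold axis h@2; visible region now rows[0,2) x cols[0,4) = 2x4
Op 2 fold_right: fold axis v@2; visible region now rows[0,2) x cols[2,4) = 2x2
Op 3 fold_up: fold axis h@1; visible region now rows[0,1) x cols[2,4) = 1x2
Op 4 fold_left: fold axis v@3; visible region now rows[0,1) x cols[2,3) = 1x1
Op 5 cut(0, 0): punch at orig (0,2); cuts so far [(0, 2)]; region rows[0,1) x cols[2,3) = 1x1
Unfold 1 (reflect across v@3): 2 holes -> [(0, 2), (0, 3)]
Unfold 2 (reflect across h@1): 4 holes -> [(0, 2), (0, 3), (1, 2), (1, 3)]
Unfold 3 (reflect across v@2): 8 holes -> [(0, 0), (0, 1), (0, 2), (0, 3), (1, 0), (1, 1), (1, 2), (1, 3)]
Unfold 4 (reflect across h@2): 16 holes -> [(0, 0), (0, 1), (0, 2), (0, 3), (1, 0), (1, 1), (1, 2), (1, 3), (2, 0), (2, 1), (2, 2), (2, 3), (3, 0), (3, 1), (3, 2), (3, 3)]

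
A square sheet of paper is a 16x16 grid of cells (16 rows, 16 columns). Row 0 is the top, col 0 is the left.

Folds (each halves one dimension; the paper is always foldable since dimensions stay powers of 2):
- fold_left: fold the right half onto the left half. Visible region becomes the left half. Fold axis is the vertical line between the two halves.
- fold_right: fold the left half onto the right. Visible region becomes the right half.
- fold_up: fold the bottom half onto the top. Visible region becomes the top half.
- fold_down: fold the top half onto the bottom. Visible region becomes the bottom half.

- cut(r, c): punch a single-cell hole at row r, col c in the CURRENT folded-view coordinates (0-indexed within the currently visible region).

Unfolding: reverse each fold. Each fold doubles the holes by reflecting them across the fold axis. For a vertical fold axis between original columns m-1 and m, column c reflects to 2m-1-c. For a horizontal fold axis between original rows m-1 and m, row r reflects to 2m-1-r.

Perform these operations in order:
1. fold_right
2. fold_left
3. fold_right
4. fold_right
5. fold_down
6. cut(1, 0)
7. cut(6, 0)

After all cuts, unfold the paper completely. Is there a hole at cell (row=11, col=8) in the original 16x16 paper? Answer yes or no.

Op 1 fold_right: fold axis v@8; visible region now rows[0,16) x cols[8,16) = 16x8
Op 2 fold_left: fold axis v@12; visible region now rows[0,16) x cols[8,12) = 16x4
Op 3 fold_right: fold axis v@10; visible region now rows[0,16) x cols[10,12) = 16x2
Op 4 fold_right: fold axis v@11; visible region now rows[0,16) x cols[11,12) = 16x1
Op 5 fold_down: fold axis h@8; visible region now rows[8,16) x cols[11,12) = 8x1
Op 6 cut(1, 0): punch at orig (9,11); cuts so far [(9, 11)]; region rows[8,16) x cols[11,12) = 8x1
Op 7 cut(6, 0): punch at orig (14,11); cuts so far [(9, 11), (14, 11)]; region rows[8,16) x cols[11,12) = 8x1
Unfold 1 (reflect across h@8): 4 holes -> [(1, 11), (6, 11), (9, 11), (14, 11)]
Unfold 2 (reflect across v@11): 8 holes -> [(1, 10), (1, 11), (6, 10), (6, 11), (9, 10), (9, 11), (14, 10), (14, 11)]
Unfold 3 (reflect across v@10): 16 holes -> [(1, 8), (1, 9), (1, 10), (1, 11), (6, 8), (6, 9), (6, 10), (6, 11), (9, 8), (9, 9), (9, 10), (9, 11), (14, 8), (14, 9), (14, 10), (14, 11)]
Unfold 4 (reflect across v@12): 32 holes -> [(1, 8), (1, 9), (1, 10), (1, 11), (1, 12), (1, 13), (1, 14), (1, 15), (6, 8), (6, 9), (6, 10), (6, 11), (6, 12), (6, 13), (6, 14), (6, 15), (9, 8), (9, 9), (9, 10), (9, 11), (9, 12), (9, 13), (9, 14), (9, 15), (14, 8), (14, 9), (14, 10), (14, 11), (14, 12), (14, 13), (14, 14), (14, 15)]
Unfold 5 (reflect across v@8): 64 holes -> [(1, 0), (1, 1), (1, 2), (1, 3), (1, 4), (1, 5), (1, 6), (1, 7), (1, 8), (1, 9), (1, 10), (1, 11), (1, 12), (1, 13), (1, 14), (1, 15), (6, 0), (6, 1), (6, 2), (6, 3), (6, 4), (6, 5), (6, 6), (6, 7), (6, 8), (6, 9), (6, 10), (6, 11), (6, 12), (6, 13), (6, 14), (6, 15), (9, 0), (9, 1), (9, 2), (9, 3), (9, 4), (9, 5), (9, 6), (9, 7), (9, 8), (9, 9), (9, 10), (9, 11), (9, 12), (9, 13), (9, 14), (9, 15), (14, 0), (14, 1), (14, 2), (14, 3), (14, 4), (14, 5), (14, 6), (14, 7), (14, 8), (14, 9), (14, 10), (14, 11), (14, 12), (14, 13), (14, 14), (14, 15)]
Holes: [(1, 0), (1, 1), (1, 2), (1, 3), (1, 4), (1, 5), (1, 6), (1, 7), (1, 8), (1, 9), (1, 10), (1, 11), (1, 12), (1, 13), (1, 14), (1, 15), (6, 0), (6, 1), (6, 2), (6, 3), (6, 4), (6, 5), (6, 6), (6, 7), (6, 8), (6, 9), (6, 10), (6, 11), (6, 12), (6, 13), (6, 14), (6, 15), (9, 0), (9, 1), (9, 2), (9, 3), (9, 4), (9, 5), (9, 6), (9, 7), (9, 8), (9, 9), (9, 10), (9, 11), (9, 12), (9, 13), (9, 14), (9, 15), (14, 0), (14, 1), (14, 2), (14, 3), (14, 4), (14, 5), (14, 6), (14, 7), (14, 8), (14, 9), (14, 10), (14, 11), (14, 12), (14, 13), (14, 14), (14, 15)]

Answer: no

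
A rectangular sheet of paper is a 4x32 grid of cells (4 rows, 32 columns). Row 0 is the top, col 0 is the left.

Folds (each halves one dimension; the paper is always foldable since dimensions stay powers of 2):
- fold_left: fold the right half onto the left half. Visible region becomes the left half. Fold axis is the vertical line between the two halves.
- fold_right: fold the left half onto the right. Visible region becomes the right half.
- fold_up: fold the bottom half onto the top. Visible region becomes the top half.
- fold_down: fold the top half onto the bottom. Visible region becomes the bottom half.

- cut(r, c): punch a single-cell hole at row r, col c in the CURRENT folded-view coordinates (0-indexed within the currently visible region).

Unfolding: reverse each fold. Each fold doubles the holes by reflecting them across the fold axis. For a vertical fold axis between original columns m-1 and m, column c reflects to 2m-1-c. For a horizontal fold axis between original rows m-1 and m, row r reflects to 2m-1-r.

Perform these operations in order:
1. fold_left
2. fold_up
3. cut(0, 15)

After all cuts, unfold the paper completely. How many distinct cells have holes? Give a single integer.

Op 1 fold_left: fold axis v@16; visible region now rows[0,4) x cols[0,16) = 4x16
Op 2 fold_up: fold axis h@2; visible region now rows[0,2) x cols[0,16) = 2x16
Op 3 cut(0, 15): punch at orig (0,15); cuts so far [(0, 15)]; region rows[0,2) x cols[0,16) = 2x16
Unfold 1 (reflect across h@2): 2 holes -> [(0, 15), (3, 15)]
Unfold 2 (reflect across v@16): 4 holes -> [(0, 15), (0, 16), (3, 15), (3, 16)]

Answer: 4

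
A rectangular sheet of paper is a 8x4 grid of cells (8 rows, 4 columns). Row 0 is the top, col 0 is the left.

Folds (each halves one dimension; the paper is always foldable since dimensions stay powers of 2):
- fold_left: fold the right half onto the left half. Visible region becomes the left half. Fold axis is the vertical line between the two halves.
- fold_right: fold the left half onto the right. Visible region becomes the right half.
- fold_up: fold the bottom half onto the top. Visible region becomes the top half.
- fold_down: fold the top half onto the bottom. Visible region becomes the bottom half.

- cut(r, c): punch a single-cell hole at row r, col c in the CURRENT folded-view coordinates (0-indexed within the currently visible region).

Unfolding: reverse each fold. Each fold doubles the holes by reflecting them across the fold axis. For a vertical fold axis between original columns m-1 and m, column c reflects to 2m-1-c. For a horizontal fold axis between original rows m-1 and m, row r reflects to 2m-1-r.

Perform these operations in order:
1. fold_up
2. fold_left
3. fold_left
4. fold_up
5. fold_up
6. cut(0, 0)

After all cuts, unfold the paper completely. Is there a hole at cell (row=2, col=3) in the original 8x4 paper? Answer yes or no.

Answer: yes

Derivation:
Op 1 fold_up: fold axis h@4; visible region now rows[0,4) x cols[0,4) = 4x4
Op 2 fold_left: fold axis v@2; visible region now rows[0,4) x cols[0,2) = 4x2
Op 3 fold_left: fold axis v@1; visible region now rows[0,4) x cols[0,1) = 4x1
Op 4 fold_up: fold axis h@2; visible region now rows[0,2) x cols[0,1) = 2x1
Op 5 fold_up: fold axis h@1; visible region now rows[0,1) x cols[0,1) = 1x1
Op 6 cut(0, 0): punch at orig (0,0); cuts so far [(0, 0)]; region rows[0,1) x cols[0,1) = 1x1
Unfold 1 (reflect across h@1): 2 holes -> [(0, 0), (1, 0)]
Unfold 2 (reflect across h@2): 4 holes -> [(0, 0), (1, 0), (2, 0), (3, 0)]
Unfold 3 (reflect across v@1): 8 holes -> [(0, 0), (0, 1), (1, 0), (1, 1), (2, 0), (2, 1), (3, 0), (3, 1)]
Unfold 4 (reflect across v@2): 16 holes -> [(0, 0), (0, 1), (0, 2), (0, 3), (1, 0), (1, 1), (1, 2), (1, 3), (2, 0), (2, 1), (2, 2), (2, 3), (3, 0), (3, 1), (3, 2), (3, 3)]
Unfold 5 (reflect across h@4): 32 holes -> [(0, 0), (0, 1), (0, 2), (0, 3), (1, 0), (1, 1), (1, 2), (1, 3), (2, 0), (2, 1), (2, 2), (2, 3), (3, 0), (3, 1), (3, 2), (3, 3), (4, 0), (4, 1), (4, 2), (4, 3), (5, 0), (5, 1), (5, 2), (5, 3), (6, 0), (6, 1), (6, 2), (6, 3), (7, 0), (7, 1), (7, 2), (7, 3)]
Holes: [(0, 0), (0, 1), (0, 2), (0, 3), (1, 0), (1, 1), (1, 2), (1, 3), (2, 0), (2, 1), (2, 2), (2, 3), (3, 0), (3, 1), (3, 2), (3, 3), (4, 0), (4, 1), (4, 2), (4, 3), (5, 0), (5, 1), (5, 2), (5, 3), (6, 0), (6, 1), (6, 2), (6, 3), (7, 0), (7, 1), (7, 2), (7, 3)]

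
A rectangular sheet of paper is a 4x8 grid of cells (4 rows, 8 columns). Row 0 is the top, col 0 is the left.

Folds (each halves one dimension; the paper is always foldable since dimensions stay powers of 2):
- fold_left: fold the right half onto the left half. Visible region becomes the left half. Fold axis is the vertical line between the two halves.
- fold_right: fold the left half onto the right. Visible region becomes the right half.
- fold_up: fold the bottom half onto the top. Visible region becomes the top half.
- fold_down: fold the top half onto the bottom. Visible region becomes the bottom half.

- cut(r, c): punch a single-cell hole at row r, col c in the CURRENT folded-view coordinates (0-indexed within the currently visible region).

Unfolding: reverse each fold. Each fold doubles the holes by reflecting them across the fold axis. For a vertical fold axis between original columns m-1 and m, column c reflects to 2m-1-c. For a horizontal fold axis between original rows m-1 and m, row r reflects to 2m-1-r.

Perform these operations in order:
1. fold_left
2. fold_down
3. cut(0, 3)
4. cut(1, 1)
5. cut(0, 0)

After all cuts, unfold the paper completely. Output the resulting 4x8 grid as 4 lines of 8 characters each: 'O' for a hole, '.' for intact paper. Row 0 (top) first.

Op 1 fold_left: fold axis v@4; visible region now rows[0,4) x cols[0,4) = 4x4
Op 2 fold_down: fold axis h@2; visible region now rows[2,4) x cols[0,4) = 2x4
Op 3 cut(0, 3): punch at orig (2,3); cuts so far [(2, 3)]; region rows[2,4) x cols[0,4) = 2x4
Op 4 cut(1, 1): punch at orig (3,1); cuts so far [(2, 3), (3, 1)]; region rows[2,4) x cols[0,4) = 2x4
Op 5 cut(0, 0): punch at orig (2,0); cuts so far [(2, 0), (2, 3), (3, 1)]; region rows[2,4) x cols[0,4) = 2x4
Unfold 1 (reflect across h@2): 6 holes -> [(0, 1), (1, 0), (1, 3), (2, 0), (2, 3), (3, 1)]
Unfold 2 (reflect across v@4): 12 holes -> [(0, 1), (0, 6), (1, 0), (1, 3), (1, 4), (1, 7), (2, 0), (2, 3), (2, 4), (2, 7), (3, 1), (3, 6)]

Answer: .O....O.
O..OO..O
O..OO..O
.O....O.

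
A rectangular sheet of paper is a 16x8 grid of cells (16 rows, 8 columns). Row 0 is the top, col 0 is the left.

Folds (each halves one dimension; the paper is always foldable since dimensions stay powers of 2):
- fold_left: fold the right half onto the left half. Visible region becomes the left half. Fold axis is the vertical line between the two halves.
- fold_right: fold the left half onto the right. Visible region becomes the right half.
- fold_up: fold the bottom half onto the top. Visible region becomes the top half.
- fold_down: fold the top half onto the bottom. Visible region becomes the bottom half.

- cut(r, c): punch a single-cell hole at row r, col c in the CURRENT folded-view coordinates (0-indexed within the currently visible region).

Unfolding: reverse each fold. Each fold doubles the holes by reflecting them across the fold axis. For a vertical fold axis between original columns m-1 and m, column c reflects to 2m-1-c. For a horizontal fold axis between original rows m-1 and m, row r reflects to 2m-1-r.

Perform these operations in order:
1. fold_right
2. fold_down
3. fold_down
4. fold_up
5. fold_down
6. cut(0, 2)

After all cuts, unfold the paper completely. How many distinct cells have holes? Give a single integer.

Answer: 32

Derivation:
Op 1 fold_right: fold axis v@4; visible region now rows[0,16) x cols[4,8) = 16x4
Op 2 fold_down: fold axis h@8; visible region now rows[8,16) x cols[4,8) = 8x4
Op 3 fold_down: fold axis h@12; visible region now rows[12,16) x cols[4,8) = 4x4
Op 4 fold_up: fold axis h@14; visible region now rows[12,14) x cols[4,8) = 2x4
Op 5 fold_down: fold axis h@13; visible region now rows[13,14) x cols[4,8) = 1x4
Op 6 cut(0, 2): punch at orig (13,6); cuts so far [(13, 6)]; region rows[13,14) x cols[4,8) = 1x4
Unfold 1 (reflect across h@13): 2 holes -> [(12, 6), (13, 6)]
Unfold 2 (reflect across h@14): 4 holes -> [(12, 6), (13, 6), (14, 6), (15, 6)]
Unfold 3 (reflect across h@12): 8 holes -> [(8, 6), (9, 6), (10, 6), (11, 6), (12, 6), (13, 6), (14, 6), (15, 6)]
Unfold 4 (reflect across h@8): 16 holes -> [(0, 6), (1, 6), (2, 6), (3, 6), (4, 6), (5, 6), (6, 6), (7, 6), (8, 6), (9, 6), (10, 6), (11, 6), (12, 6), (13, 6), (14, 6), (15, 6)]
Unfold 5 (reflect across v@4): 32 holes -> [(0, 1), (0, 6), (1, 1), (1, 6), (2, 1), (2, 6), (3, 1), (3, 6), (4, 1), (4, 6), (5, 1), (5, 6), (6, 1), (6, 6), (7, 1), (7, 6), (8, 1), (8, 6), (9, 1), (9, 6), (10, 1), (10, 6), (11, 1), (11, 6), (12, 1), (12, 6), (13, 1), (13, 6), (14, 1), (14, 6), (15, 1), (15, 6)]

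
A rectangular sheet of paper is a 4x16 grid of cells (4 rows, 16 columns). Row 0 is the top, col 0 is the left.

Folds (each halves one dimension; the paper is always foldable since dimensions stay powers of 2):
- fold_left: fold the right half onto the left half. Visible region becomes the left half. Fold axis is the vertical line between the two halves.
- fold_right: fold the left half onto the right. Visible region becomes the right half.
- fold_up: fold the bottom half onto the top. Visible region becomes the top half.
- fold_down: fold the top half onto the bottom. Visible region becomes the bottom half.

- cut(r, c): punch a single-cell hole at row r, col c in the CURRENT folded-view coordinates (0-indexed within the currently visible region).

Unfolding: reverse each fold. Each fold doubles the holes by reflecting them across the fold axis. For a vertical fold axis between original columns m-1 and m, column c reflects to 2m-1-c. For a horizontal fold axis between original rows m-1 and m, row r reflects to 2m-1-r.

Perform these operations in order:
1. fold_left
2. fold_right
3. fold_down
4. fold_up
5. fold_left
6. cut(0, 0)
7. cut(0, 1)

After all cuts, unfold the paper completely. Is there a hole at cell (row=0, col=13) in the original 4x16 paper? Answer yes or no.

Answer: yes

Derivation:
Op 1 fold_left: fold axis v@8; visible region now rows[0,4) x cols[0,8) = 4x8
Op 2 fold_right: fold axis v@4; visible region now rows[0,4) x cols[4,8) = 4x4
Op 3 fold_down: fold axis h@2; visible region now rows[2,4) x cols[4,8) = 2x4
Op 4 fold_up: fold axis h@3; visible region now rows[2,3) x cols[4,8) = 1x4
Op 5 fold_left: fold axis v@6; visible region now rows[2,3) x cols[4,6) = 1x2
Op 6 cut(0, 0): punch at orig (2,4); cuts so far [(2, 4)]; region rows[2,3) x cols[4,6) = 1x2
Op 7 cut(0, 1): punch at orig (2,5); cuts so far [(2, 4), (2, 5)]; region rows[2,3) x cols[4,6) = 1x2
Unfold 1 (reflect across v@6): 4 holes -> [(2, 4), (2, 5), (2, 6), (2, 7)]
Unfold 2 (reflect across h@3): 8 holes -> [(2, 4), (2, 5), (2, 6), (2, 7), (3, 4), (3, 5), (3, 6), (3, 7)]
Unfold 3 (reflect across h@2): 16 holes -> [(0, 4), (0, 5), (0, 6), (0, 7), (1, 4), (1, 5), (1, 6), (1, 7), (2, 4), (2, 5), (2, 6), (2, 7), (3, 4), (3, 5), (3, 6), (3, 7)]
Unfold 4 (reflect across v@4): 32 holes -> [(0, 0), (0, 1), (0, 2), (0, 3), (0, 4), (0, 5), (0, 6), (0, 7), (1, 0), (1, 1), (1, 2), (1, 3), (1, 4), (1, 5), (1, 6), (1, 7), (2, 0), (2, 1), (2, 2), (2, 3), (2, 4), (2, 5), (2, 6), (2, 7), (3, 0), (3, 1), (3, 2), (3, 3), (3, 4), (3, 5), (3, 6), (3, 7)]
Unfold 5 (reflect across v@8): 64 holes -> [(0, 0), (0, 1), (0, 2), (0, 3), (0, 4), (0, 5), (0, 6), (0, 7), (0, 8), (0, 9), (0, 10), (0, 11), (0, 12), (0, 13), (0, 14), (0, 15), (1, 0), (1, 1), (1, 2), (1, 3), (1, 4), (1, 5), (1, 6), (1, 7), (1, 8), (1, 9), (1, 10), (1, 11), (1, 12), (1, 13), (1, 14), (1, 15), (2, 0), (2, 1), (2, 2), (2, 3), (2, 4), (2, 5), (2, 6), (2, 7), (2, 8), (2, 9), (2, 10), (2, 11), (2, 12), (2, 13), (2, 14), (2, 15), (3, 0), (3, 1), (3, 2), (3, 3), (3, 4), (3, 5), (3, 6), (3, 7), (3, 8), (3, 9), (3, 10), (3, 11), (3, 12), (3, 13), (3, 14), (3, 15)]
Holes: [(0, 0), (0, 1), (0, 2), (0, 3), (0, 4), (0, 5), (0, 6), (0, 7), (0, 8), (0, 9), (0, 10), (0, 11), (0, 12), (0, 13), (0, 14), (0, 15), (1, 0), (1, 1), (1, 2), (1, 3), (1, 4), (1, 5), (1, 6), (1, 7), (1, 8), (1, 9), (1, 10), (1, 11), (1, 12), (1, 13), (1, 14), (1, 15), (2, 0), (2, 1), (2, 2), (2, 3), (2, 4), (2, 5), (2, 6), (2, 7), (2, 8), (2, 9), (2, 10), (2, 11), (2, 12), (2, 13), (2, 14), (2, 15), (3, 0), (3, 1), (3, 2), (3, 3), (3, 4), (3, 5), (3, 6), (3, 7), (3, 8), (3, 9), (3, 10), (3, 11), (3, 12), (3, 13), (3, 14), (3, 15)]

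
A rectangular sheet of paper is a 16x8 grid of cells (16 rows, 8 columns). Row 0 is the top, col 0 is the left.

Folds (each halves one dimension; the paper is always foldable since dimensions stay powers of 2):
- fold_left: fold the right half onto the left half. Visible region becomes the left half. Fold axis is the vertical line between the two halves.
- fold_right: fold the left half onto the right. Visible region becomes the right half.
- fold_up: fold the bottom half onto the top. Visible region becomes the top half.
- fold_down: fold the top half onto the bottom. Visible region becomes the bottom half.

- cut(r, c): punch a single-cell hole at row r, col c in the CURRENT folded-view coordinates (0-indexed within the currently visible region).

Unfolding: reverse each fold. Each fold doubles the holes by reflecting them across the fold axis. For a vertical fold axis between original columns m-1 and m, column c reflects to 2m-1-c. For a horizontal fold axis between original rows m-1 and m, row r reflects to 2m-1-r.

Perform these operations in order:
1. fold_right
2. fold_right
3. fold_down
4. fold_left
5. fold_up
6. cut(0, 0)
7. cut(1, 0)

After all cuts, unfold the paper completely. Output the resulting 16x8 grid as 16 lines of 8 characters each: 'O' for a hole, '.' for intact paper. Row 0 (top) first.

Op 1 fold_right: fold axis v@4; visible region now rows[0,16) x cols[4,8) = 16x4
Op 2 fold_right: fold axis v@6; visible region now rows[0,16) x cols[6,8) = 16x2
Op 3 fold_down: fold axis h@8; visible region now rows[8,16) x cols[6,8) = 8x2
Op 4 fold_left: fold axis v@7; visible region now rows[8,16) x cols[6,7) = 8x1
Op 5 fold_up: fold axis h@12; visible region now rows[8,12) x cols[6,7) = 4x1
Op 6 cut(0, 0): punch at orig (8,6); cuts so far [(8, 6)]; region rows[8,12) x cols[6,7) = 4x1
Op 7 cut(1, 0): punch at orig (9,6); cuts so far [(8, 6), (9, 6)]; region rows[8,12) x cols[6,7) = 4x1
Unfold 1 (reflect across h@12): 4 holes -> [(8, 6), (9, 6), (14, 6), (15, 6)]
Unfold 2 (reflect across v@7): 8 holes -> [(8, 6), (8, 7), (9, 6), (9, 7), (14, 6), (14, 7), (15, 6), (15, 7)]
Unfold 3 (reflect across h@8): 16 holes -> [(0, 6), (0, 7), (1, 6), (1, 7), (6, 6), (6, 7), (7, 6), (7, 7), (8, 6), (8, 7), (9, 6), (9, 7), (14, 6), (14, 7), (15, 6), (15, 7)]
Unfold 4 (reflect across v@6): 32 holes -> [(0, 4), (0, 5), (0, 6), (0, 7), (1, 4), (1, 5), (1, 6), (1, 7), (6, 4), (6, 5), (6, 6), (6, 7), (7, 4), (7, 5), (7, 6), (7, 7), (8, 4), (8, 5), (8, 6), (8, 7), (9, 4), (9, 5), (9, 6), (9, 7), (14, 4), (14, 5), (14, 6), (14, 7), (15, 4), (15, 5), (15, 6), (15, 7)]
Unfold 5 (reflect across v@4): 64 holes -> [(0, 0), (0, 1), (0, 2), (0, 3), (0, 4), (0, 5), (0, 6), (0, 7), (1, 0), (1, 1), (1, 2), (1, 3), (1, 4), (1, 5), (1, 6), (1, 7), (6, 0), (6, 1), (6, 2), (6, 3), (6, 4), (6, 5), (6, 6), (6, 7), (7, 0), (7, 1), (7, 2), (7, 3), (7, 4), (7, 5), (7, 6), (7, 7), (8, 0), (8, 1), (8, 2), (8, 3), (8, 4), (8, 5), (8, 6), (8, 7), (9, 0), (9, 1), (9, 2), (9, 3), (9, 4), (9, 5), (9, 6), (9, 7), (14, 0), (14, 1), (14, 2), (14, 3), (14, 4), (14, 5), (14, 6), (14, 7), (15, 0), (15, 1), (15, 2), (15, 3), (15, 4), (15, 5), (15, 6), (15, 7)]

Answer: OOOOOOOO
OOOOOOOO
........
........
........
........
OOOOOOOO
OOOOOOOO
OOOOOOOO
OOOOOOOO
........
........
........
........
OOOOOOOO
OOOOOOOO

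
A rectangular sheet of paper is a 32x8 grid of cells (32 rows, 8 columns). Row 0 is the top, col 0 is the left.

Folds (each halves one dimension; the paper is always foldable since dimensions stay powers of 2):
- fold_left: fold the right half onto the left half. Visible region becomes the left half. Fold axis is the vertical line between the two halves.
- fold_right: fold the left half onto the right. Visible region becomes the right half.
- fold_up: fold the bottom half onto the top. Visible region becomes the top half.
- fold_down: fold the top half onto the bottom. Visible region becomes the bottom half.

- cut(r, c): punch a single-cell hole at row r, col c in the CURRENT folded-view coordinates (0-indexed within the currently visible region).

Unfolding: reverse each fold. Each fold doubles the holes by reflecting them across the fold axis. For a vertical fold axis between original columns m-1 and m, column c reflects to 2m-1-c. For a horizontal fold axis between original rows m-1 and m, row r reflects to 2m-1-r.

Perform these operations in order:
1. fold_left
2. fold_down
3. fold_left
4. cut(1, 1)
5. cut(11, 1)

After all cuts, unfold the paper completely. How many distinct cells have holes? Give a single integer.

Answer: 16

Derivation:
Op 1 fold_left: fold axis v@4; visible region now rows[0,32) x cols[0,4) = 32x4
Op 2 fold_down: fold axis h@16; visible region now rows[16,32) x cols[0,4) = 16x4
Op 3 fold_left: fold axis v@2; visible region now rows[16,32) x cols[0,2) = 16x2
Op 4 cut(1, 1): punch at orig (17,1); cuts so far [(17, 1)]; region rows[16,32) x cols[0,2) = 16x2
Op 5 cut(11, 1): punch at orig (27,1); cuts so far [(17, 1), (27, 1)]; region rows[16,32) x cols[0,2) = 16x2
Unfold 1 (reflect across v@2): 4 holes -> [(17, 1), (17, 2), (27, 1), (27, 2)]
Unfold 2 (reflect across h@16): 8 holes -> [(4, 1), (4, 2), (14, 1), (14, 2), (17, 1), (17, 2), (27, 1), (27, 2)]
Unfold 3 (reflect across v@4): 16 holes -> [(4, 1), (4, 2), (4, 5), (4, 6), (14, 1), (14, 2), (14, 5), (14, 6), (17, 1), (17, 2), (17, 5), (17, 6), (27, 1), (27, 2), (27, 5), (27, 6)]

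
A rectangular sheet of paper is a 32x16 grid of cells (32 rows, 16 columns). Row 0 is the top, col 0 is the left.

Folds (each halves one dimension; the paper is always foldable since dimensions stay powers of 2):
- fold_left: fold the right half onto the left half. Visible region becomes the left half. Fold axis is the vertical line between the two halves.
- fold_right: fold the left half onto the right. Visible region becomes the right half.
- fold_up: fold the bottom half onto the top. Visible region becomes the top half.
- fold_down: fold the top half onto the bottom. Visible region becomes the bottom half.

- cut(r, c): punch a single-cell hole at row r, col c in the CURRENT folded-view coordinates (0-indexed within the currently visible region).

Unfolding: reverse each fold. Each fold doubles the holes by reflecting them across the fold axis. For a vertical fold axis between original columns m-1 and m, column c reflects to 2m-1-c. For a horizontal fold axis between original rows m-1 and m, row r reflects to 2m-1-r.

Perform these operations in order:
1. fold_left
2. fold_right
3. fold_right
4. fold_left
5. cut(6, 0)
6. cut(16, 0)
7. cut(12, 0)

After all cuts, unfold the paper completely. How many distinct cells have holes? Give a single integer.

Op 1 fold_left: fold axis v@8; visible region now rows[0,32) x cols[0,8) = 32x8
Op 2 fold_right: fold axis v@4; visible region now rows[0,32) x cols[4,8) = 32x4
Op 3 fold_right: fold axis v@6; visible region now rows[0,32) x cols[6,8) = 32x2
Op 4 fold_left: fold axis v@7; visible region now rows[0,32) x cols[6,7) = 32x1
Op 5 cut(6, 0): punch at orig (6,6); cuts so far [(6, 6)]; region rows[0,32) x cols[6,7) = 32x1
Op 6 cut(16, 0): punch at orig (16,6); cuts so far [(6, 6), (16, 6)]; region rows[0,32) x cols[6,7) = 32x1
Op 7 cut(12, 0): punch at orig (12,6); cuts so far [(6, 6), (12, 6), (16, 6)]; region rows[0,32) x cols[6,7) = 32x1
Unfold 1 (reflect across v@7): 6 holes -> [(6, 6), (6, 7), (12, 6), (12, 7), (16, 6), (16, 7)]
Unfold 2 (reflect across v@6): 12 holes -> [(6, 4), (6, 5), (6, 6), (6, 7), (12, 4), (12, 5), (12, 6), (12, 7), (16, 4), (16, 5), (16, 6), (16, 7)]
Unfold 3 (reflect across v@4): 24 holes -> [(6, 0), (6, 1), (6, 2), (6, 3), (6, 4), (6, 5), (6, 6), (6, 7), (12, 0), (12, 1), (12, 2), (12, 3), (12, 4), (12, 5), (12, 6), (12, 7), (16, 0), (16, 1), (16, 2), (16, 3), (16, 4), (16, 5), (16, 6), (16, 7)]
Unfold 4 (reflect across v@8): 48 holes -> [(6, 0), (6, 1), (6, 2), (6, 3), (6, 4), (6, 5), (6, 6), (6, 7), (6, 8), (6, 9), (6, 10), (6, 11), (6, 12), (6, 13), (6, 14), (6, 15), (12, 0), (12, 1), (12, 2), (12, 3), (12, 4), (12, 5), (12, 6), (12, 7), (12, 8), (12, 9), (12, 10), (12, 11), (12, 12), (12, 13), (12, 14), (12, 15), (16, 0), (16, 1), (16, 2), (16, 3), (16, 4), (16, 5), (16, 6), (16, 7), (16, 8), (16, 9), (16, 10), (16, 11), (16, 12), (16, 13), (16, 14), (16, 15)]

Answer: 48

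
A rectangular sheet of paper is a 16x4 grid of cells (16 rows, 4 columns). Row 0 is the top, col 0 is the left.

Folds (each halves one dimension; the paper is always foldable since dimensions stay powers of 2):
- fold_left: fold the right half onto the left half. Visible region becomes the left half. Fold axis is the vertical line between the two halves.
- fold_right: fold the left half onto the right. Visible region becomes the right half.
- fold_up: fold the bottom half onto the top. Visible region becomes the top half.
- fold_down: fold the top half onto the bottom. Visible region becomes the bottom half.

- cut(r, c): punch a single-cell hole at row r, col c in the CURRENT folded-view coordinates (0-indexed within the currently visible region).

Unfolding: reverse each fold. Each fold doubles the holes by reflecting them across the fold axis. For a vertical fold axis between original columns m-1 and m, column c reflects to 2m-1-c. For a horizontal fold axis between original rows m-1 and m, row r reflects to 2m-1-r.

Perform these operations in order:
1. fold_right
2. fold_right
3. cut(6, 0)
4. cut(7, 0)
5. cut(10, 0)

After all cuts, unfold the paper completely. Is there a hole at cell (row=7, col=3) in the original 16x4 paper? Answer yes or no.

Op 1 fold_right: fold axis v@2; visible region now rows[0,16) x cols[2,4) = 16x2
Op 2 fold_right: fold axis v@3; visible region now rows[0,16) x cols[3,4) = 16x1
Op 3 cut(6, 0): punch at orig (6,3); cuts so far [(6, 3)]; region rows[0,16) x cols[3,4) = 16x1
Op 4 cut(7, 0): punch at orig (7,3); cuts so far [(6, 3), (7, 3)]; region rows[0,16) x cols[3,4) = 16x1
Op 5 cut(10, 0): punch at orig (10,3); cuts so far [(6, 3), (7, 3), (10, 3)]; region rows[0,16) x cols[3,4) = 16x1
Unfold 1 (reflect across v@3): 6 holes -> [(6, 2), (6, 3), (7, 2), (7, 3), (10, 2), (10, 3)]
Unfold 2 (reflect across v@2): 12 holes -> [(6, 0), (6, 1), (6, 2), (6, 3), (7, 0), (7, 1), (7, 2), (7, 3), (10, 0), (10, 1), (10, 2), (10, 3)]
Holes: [(6, 0), (6, 1), (6, 2), (6, 3), (7, 0), (7, 1), (7, 2), (7, 3), (10, 0), (10, 1), (10, 2), (10, 3)]

Answer: yes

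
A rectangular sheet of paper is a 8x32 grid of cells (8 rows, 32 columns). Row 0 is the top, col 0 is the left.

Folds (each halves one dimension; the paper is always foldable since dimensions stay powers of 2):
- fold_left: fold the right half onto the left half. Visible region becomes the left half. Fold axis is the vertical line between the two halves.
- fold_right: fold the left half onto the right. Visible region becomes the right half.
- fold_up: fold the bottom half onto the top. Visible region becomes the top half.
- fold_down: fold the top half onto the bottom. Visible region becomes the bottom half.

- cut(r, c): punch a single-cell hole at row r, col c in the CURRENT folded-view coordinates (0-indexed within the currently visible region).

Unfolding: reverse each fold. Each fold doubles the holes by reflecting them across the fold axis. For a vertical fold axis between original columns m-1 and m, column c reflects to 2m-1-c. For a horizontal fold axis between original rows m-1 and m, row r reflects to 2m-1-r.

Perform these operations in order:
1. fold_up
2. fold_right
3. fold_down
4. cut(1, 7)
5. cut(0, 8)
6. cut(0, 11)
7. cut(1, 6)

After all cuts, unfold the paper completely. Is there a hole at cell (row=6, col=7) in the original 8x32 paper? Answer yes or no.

Op 1 fold_up: fold axis h@4; visible region now rows[0,4) x cols[0,32) = 4x32
Op 2 fold_right: fold axis v@16; visible region now rows[0,4) x cols[16,32) = 4x16
Op 3 fold_down: fold axis h@2; visible region now rows[2,4) x cols[16,32) = 2x16
Op 4 cut(1, 7): punch at orig (3,23); cuts so far [(3, 23)]; region rows[2,4) x cols[16,32) = 2x16
Op 5 cut(0, 8): punch at orig (2,24); cuts so far [(2, 24), (3, 23)]; region rows[2,4) x cols[16,32) = 2x16
Op 6 cut(0, 11): punch at orig (2,27); cuts so far [(2, 24), (2, 27), (3, 23)]; region rows[2,4) x cols[16,32) = 2x16
Op 7 cut(1, 6): punch at orig (3,22); cuts so far [(2, 24), (2, 27), (3, 22), (3, 23)]; region rows[2,4) x cols[16,32) = 2x16
Unfold 1 (reflect across h@2): 8 holes -> [(0, 22), (0, 23), (1, 24), (1, 27), (2, 24), (2, 27), (3, 22), (3, 23)]
Unfold 2 (reflect across v@16): 16 holes -> [(0, 8), (0, 9), (0, 22), (0, 23), (1, 4), (1, 7), (1, 24), (1, 27), (2, 4), (2, 7), (2, 24), (2, 27), (3, 8), (3, 9), (3, 22), (3, 23)]
Unfold 3 (reflect across h@4): 32 holes -> [(0, 8), (0, 9), (0, 22), (0, 23), (1, 4), (1, 7), (1, 24), (1, 27), (2, 4), (2, 7), (2, 24), (2, 27), (3, 8), (3, 9), (3, 22), (3, 23), (4, 8), (4, 9), (4, 22), (4, 23), (5, 4), (5, 7), (5, 24), (5, 27), (6, 4), (6, 7), (6, 24), (6, 27), (7, 8), (7, 9), (7, 22), (7, 23)]
Holes: [(0, 8), (0, 9), (0, 22), (0, 23), (1, 4), (1, 7), (1, 24), (1, 27), (2, 4), (2, 7), (2, 24), (2, 27), (3, 8), (3, 9), (3, 22), (3, 23), (4, 8), (4, 9), (4, 22), (4, 23), (5, 4), (5, 7), (5, 24), (5, 27), (6, 4), (6, 7), (6, 24), (6, 27), (7, 8), (7, 9), (7, 22), (7, 23)]

Answer: yes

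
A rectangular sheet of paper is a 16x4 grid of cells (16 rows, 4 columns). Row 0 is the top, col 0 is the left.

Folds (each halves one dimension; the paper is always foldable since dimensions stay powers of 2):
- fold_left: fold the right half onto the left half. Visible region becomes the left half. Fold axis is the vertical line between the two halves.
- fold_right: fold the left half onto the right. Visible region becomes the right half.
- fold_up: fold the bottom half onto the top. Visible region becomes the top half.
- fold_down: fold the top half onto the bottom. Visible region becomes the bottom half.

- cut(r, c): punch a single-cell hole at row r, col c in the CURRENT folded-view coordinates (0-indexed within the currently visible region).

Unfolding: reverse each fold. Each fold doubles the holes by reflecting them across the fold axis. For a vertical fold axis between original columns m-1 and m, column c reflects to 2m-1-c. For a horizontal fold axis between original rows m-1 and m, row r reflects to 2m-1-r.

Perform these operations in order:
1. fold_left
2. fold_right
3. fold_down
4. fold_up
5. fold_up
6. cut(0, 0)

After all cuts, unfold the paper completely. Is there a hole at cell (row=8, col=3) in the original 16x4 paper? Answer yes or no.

Answer: yes

Derivation:
Op 1 fold_left: fold axis v@2; visible region now rows[0,16) x cols[0,2) = 16x2
Op 2 fold_right: fold axis v@1; visible region now rows[0,16) x cols[1,2) = 16x1
Op 3 fold_down: fold axis h@8; visible region now rows[8,16) x cols[1,2) = 8x1
Op 4 fold_up: fold axis h@12; visible region now rows[8,12) x cols[1,2) = 4x1
Op 5 fold_up: fold axis h@10; visible region now rows[8,10) x cols[1,2) = 2x1
Op 6 cut(0, 0): punch at orig (8,1); cuts so far [(8, 1)]; region rows[8,10) x cols[1,2) = 2x1
Unfold 1 (reflect across h@10): 2 holes -> [(8, 1), (11, 1)]
Unfold 2 (reflect across h@12): 4 holes -> [(8, 1), (11, 1), (12, 1), (15, 1)]
Unfold 3 (reflect across h@8): 8 holes -> [(0, 1), (3, 1), (4, 1), (7, 1), (8, 1), (11, 1), (12, 1), (15, 1)]
Unfold 4 (reflect across v@1): 16 holes -> [(0, 0), (0, 1), (3, 0), (3, 1), (4, 0), (4, 1), (7, 0), (7, 1), (8, 0), (8, 1), (11, 0), (11, 1), (12, 0), (12, 1), (15, 0), (15, 1)]
Unfold 5 (reflect across v@2): 32 holes -> [(0, 0), (0, 1), (0, 2), (0, 3), (3, 0), (3, 1), (3, 2), (3, 3), (4, 0), (4, 1), (4, 2), (4, 3), (7, 0), (7, 1), (7, 2), (7, 3), (8, 0), (8, 1), (8, 2), (8, 3), (11, 0), (11, 1), (11, 2), (11, 3), (12, 0), (12, 1), (12, 2), (12, 3), (15, 0), (15, 1), (15, 2), (15, 3)]
Holes: [(0, 0), (0, 1), (0, 2), (0, 3), (3, 0), (3, 1), (3, 2), (3, 3), (4, 0), (4, 1), (4, 2), (4, 3), (7, 0), (7, 1), (7, 2), (7, 3), (8, 0), (8, 1), (8, 2), (8, 3), (11, 0), (11, 1), (11, 2), (11, 3), (12, 0), (12, 1), (12, 2), (12, 3), (15, 0), (15, 1), (15, 2), (15, 3)]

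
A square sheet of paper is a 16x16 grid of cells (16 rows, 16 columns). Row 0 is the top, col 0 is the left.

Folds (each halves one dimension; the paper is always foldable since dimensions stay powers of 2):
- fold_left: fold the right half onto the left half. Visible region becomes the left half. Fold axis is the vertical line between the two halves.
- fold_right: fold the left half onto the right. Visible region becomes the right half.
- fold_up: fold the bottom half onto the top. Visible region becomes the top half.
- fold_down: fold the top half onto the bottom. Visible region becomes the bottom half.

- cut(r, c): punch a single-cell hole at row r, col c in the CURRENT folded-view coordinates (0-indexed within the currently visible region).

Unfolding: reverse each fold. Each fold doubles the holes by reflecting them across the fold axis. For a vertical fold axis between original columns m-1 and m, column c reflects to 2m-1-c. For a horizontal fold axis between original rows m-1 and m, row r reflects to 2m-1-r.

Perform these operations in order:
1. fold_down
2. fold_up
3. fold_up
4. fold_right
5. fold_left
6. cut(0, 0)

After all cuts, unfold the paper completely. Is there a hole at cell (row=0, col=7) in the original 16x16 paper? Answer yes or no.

Answer: yes

Derivation:
Op 1 fold_down: fold axis h@8; visible region now rows[8,16) x cols[0,16) = 8x16
Op 2 fold_up: fold axis h@12; visible region now rows[8,12) x cols[0,16) = 4x16
Op 3 fold_up: fold axis h@10; visible region now rows[8,10) x cols[0,16) = 2x16
Op 4 fold_right: fold axis v@8; visible region now rows[8,10) x cols[8,16) = 2x8
Op 5 fold_left: fold axis v@12; visible region now rows[8,10) x cols[8,12) = 2x4
Op 6 cut(0, 0): punch at orig (8,8); cuts so far [(8, 8)]; region rows[8,10) x cols[8,12) = 2x4
Unfold 1 (reflect across v@12): 2 holes -> [(8, 8), (8, 15)]
Unfold 2 (reflect across v@8): 4 holes -> [(8, 0), (8, 7), (8, 8), (8, 15)]
Unfold 3 (reflect across h@10): 8 holes -> [(8, 0), (8, 7), (8, 8), (8, 15), (11, 0), (11, 7), (11, 8), (11, 15)]
Unfold 4 (reflect across h@12): 16 holes -> [(8, 0), (8, 7), (8, 8), (8, 15), (11, 0), (11, 7), (11, 8), (11, 15), (12, 0), (12, 7), (12, 8), (12, 15), (15, 0), (15, 7), (15, 8), (15, 15)]
Unfold 5 (reflect across h@8): 32 holes -> [(0, 0), (0, 7), (0, 8), (0, 15), (3, 0), (3, 7), (3, 8), (3, 15), (4, 0), (4, 7), (4, 8), (4, 15), (7, 0), (7, 7), (7, 8), (7, 15), (8, 0), (8, 7), (8, 8), (8, 15), (11, 0), (11, 7), (11, 8), (11, 15), (12, 0), (12, 7), (12, 8), (12, 15), (15, 0), (15, 7), (15, 8), (15, 15)]
Holes: [(0, 0), (0, 7), (0, 8), (0, 15), (3, 0), (3, 7), (3, 8), (3, 15), (4, 0), (4, 7), (4, 8), (4, 15), (7, 0), (7, 7), (7, 8), (7, 15), (8, 0), (8, 7), (8, 8), (8, 15), (11, 0), (11, 7), (11, 8), (11, 15), (12, 0), (12, 7), (12, 8), (12, 15), (15, 0), (15, 7), (15, 8), (15, 15)]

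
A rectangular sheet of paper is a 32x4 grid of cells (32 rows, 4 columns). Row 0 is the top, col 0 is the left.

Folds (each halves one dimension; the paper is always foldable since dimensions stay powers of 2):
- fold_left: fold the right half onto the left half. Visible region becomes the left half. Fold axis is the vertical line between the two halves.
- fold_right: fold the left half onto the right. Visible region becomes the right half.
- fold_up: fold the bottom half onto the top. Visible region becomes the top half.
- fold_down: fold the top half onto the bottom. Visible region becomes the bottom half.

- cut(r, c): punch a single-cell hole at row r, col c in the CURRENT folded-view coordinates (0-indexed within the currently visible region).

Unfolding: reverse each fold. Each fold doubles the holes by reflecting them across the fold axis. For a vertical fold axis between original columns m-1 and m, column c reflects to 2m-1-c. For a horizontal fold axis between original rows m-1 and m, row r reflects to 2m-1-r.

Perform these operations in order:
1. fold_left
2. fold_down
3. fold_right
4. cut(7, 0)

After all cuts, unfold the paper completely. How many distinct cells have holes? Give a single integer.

Op 1 fold_left: fold axis v@2; visible region now rows[0,32) x cols[0,2) = 32x2
Op 2 fold_down: fold axis h@16; visible region now rows[16,32) x cols[0,2) = 16x2
Op 3 fold_right: fold axis v@1; visible region now rows[16,32) x cols[1,2) = 16x1
Op 4 cut(7, 0): punch at orig (23,1); cuts so far [(23, 1)]; region rows[16,32) x cols[1,2) = 16x1
Unfold 1 (reflect across v@1): 2 holes -> [(23, 0), (23, 1)]
Unfold 2 (reflect across h@16): 4 holes -> [(8, 0), (8, 1), (23, 0), (23, 1)]
Unfold 3 (reflect across v@2): 8 holes -> [(8, 0), (8, 1), (8, 2), (8, 3), (23, 0), (23, 1), (23, 2), (23, 3)]

Answer: 8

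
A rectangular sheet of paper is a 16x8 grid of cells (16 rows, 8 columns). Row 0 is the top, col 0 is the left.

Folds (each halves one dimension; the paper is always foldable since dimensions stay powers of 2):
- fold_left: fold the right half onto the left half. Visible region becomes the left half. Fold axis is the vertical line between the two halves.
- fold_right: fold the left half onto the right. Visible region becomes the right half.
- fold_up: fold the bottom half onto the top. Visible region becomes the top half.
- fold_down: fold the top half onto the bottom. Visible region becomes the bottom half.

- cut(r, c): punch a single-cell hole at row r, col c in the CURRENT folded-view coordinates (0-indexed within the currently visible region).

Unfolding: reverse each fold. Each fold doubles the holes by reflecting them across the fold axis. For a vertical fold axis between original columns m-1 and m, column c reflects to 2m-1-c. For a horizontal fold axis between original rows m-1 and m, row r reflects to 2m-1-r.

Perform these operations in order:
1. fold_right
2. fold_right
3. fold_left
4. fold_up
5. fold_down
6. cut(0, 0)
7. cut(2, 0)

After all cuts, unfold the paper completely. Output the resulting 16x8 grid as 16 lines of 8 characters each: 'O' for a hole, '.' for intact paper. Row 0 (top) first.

Answer: ........
OOOOOOOO
........
OOOOOOOO
OOOOOOOO
........
OOOOOOOO
........
........
OOOOOOOO
........
OOOOOOOO
OOOOOOOO
........
OOOOOOOO
........

Derivation:
Op 1 fold_right: fold axis v@4; visible region now rows[0,16) x cols[4,8) = 16x4
Op 2 fold_right: fold axis v@6; visible region now rows[0,16) x cols[6,8) = 16x2
Op 3 fold_left: fold axis v@7; visible region now rows[0,16) x cols[6,7) = 16x1
Op 4 fold_up: fold axis h@8; visible region now rows[0,8) x cols[6,7) = 8x1
Op 5 fold_down: fold axis h@4; visible region now rows[4,8) x cols[6,7) = 4x1
Op 6 cut(0, 0): punch at orig (4,6); cuts so far [(4, 6)]; region rows[4,8) x cols[6,7) = 4x1
Op 7 cut(2, 0): punch at orig (6,6); cuts so far [(4, 6), (6, 6)]; region rows[4,8) x cols[6,7) = 4x1
Unfold 1 (reflect across h@4): 4 holes -> [(1, 6), (3, 6), (4, 6), (6, 6)]
Unfold 2 (reflect across h@8): 8 holes -> [(1, 6), (3, 6), (4, 6), (6, 6), (9, 6), (11, 6), (12, 6), (14, 6)]
Unfold 3 (reflect across v@7): 16 holes -> [(1, 6), (1, 7), (3, 6), (3, 7), (4, 6), (4, 7), (6, 6), (6, 7), (9, 6), (9, 7), (11, 6), (11, 7), (12, 6), (12, 7), (14, 6), (14, 7)]
Unfold 4 (reflect across v@6): 32 holes -> [(1, 4), (1, 5), (1, 6), (1, 7), (3, 4), (3, 5), (3, 6), (3, 7), (4, 4), (4, 5), (4, 6), (4, 7), (6, 4), (6, 5), (6, 6), (6, 7), (9, 4), (9, 5), (9, 6), (9, 7), (11, 4), (11, 5), (11, 6), (11, 7), (12, 4), (12, 5), (12, 6), (12, 7), (14, 4), (14, 5), (14, 6), (14, 7)]
Unfold 5 (reflect across v@4): 64 holes -> [(1, 0), (1, 1), (1, 2), (1, 3), (1, 4), (1, 5), (1, 6), (1, 7), (3, 0), (3, 1), (3, 2), (3, 3), (3, 4), (3, 5), (3, 6), (3, 7), (4, 0), (4, 1), (4, 2), (4, 3), (4, 4), (4, 5), (4, 6), (4, 7), (6, 0), (6, 1), (6, 2), (6, 3), (6, 4), (6, 5), (6, 6), (6, 7), (9, 0), (9, 1), (9, 2), (9, 3), (9, 4), (9, 5), (9, 6), (9, 7), (11, 0), (11, 1), (11, 2), (11, 3), (11, 4), (11, 5), (11, 6), (11, 7), (12, 0), (12, 1), (12, 2), (12, 3), (12, 4), (12, 5), (12, 6), (12, 7), (14, 0), (14, 1), (14, 2), (14, 3), (14, 4), (14, 5), (14, 6), (14, 7)]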